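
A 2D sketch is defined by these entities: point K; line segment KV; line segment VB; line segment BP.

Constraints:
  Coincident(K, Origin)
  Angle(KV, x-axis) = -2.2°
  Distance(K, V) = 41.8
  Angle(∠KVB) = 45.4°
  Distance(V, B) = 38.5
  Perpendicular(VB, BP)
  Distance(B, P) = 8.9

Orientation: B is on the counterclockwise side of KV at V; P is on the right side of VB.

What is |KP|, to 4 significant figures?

39.73

∠KVB = 45.4°, so VB runs at -2.2° + (180° − 45.4°) = 132.4° from the x-axis; with |VB| = 38.5, B = V + 38.5·(cos 132.4°, sin 132.4°) = (15.81, 26.83). The perpendicularity gives BP at right angles to VB; with |BP| = 8.9 on the right of VB, P = B + 8.9·(0.7385, 0.6743) = (22.38, 32.83). Then |KP| = |P − K| = 39.73.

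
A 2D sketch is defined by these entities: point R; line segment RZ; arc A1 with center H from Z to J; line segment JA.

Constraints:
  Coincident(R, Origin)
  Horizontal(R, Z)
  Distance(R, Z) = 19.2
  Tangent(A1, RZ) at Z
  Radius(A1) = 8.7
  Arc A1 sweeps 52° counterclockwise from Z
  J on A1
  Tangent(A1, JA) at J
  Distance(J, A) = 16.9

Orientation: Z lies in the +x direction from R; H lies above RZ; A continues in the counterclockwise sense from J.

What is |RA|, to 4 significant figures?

40.09

R is at the origin; R and Z share the same y with |RZ| = 19.2 and Z on the +x side, so Z = (19.20, 0.000). Since A1 is tangent to RZ there, HZ ⟂ RZ, so H = Z + (0, 8.7) = (19.20, 8.700). On A1, Z sits at bearing -90° from H; a 52° counterclockwise sweep puts J at bearing -38°, so J = H + 8.7·(cos -38°, sin -38°) = (26.06, 3.344). Since A1 is tangent to JA there, HJ ⟂ JA, so JA runs along (−sin -38°, cos -38°); with |JA| = 16.9, A = (36.46, 16.66). Then |RA| = |A − R| = 40.09.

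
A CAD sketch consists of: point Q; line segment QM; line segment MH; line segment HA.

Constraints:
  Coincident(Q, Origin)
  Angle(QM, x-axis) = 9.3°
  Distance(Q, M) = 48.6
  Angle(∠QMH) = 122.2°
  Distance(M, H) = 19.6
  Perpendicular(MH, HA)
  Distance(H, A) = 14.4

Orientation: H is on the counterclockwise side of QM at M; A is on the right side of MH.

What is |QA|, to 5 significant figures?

71.785

Q is at the origin; QM runs at 9.3° with length 48.6, so M = 48.6·(cos 9.3°, sin 9.3°) = (47.961, 7.8539). ∠QMH = 122.2°, so MH runs at 9.3° + (180° − 122.2°) = 67.100° from the x-axis; with |MH| = 19.6, H = M + 19.6·(cos 67.100°, sin 67.100°) = (55.588, 25.909). MH ⟂ HA; with |HA| = 14.4 on the right of MH, A = H + 14.4·(0.92119, -0.38912) = (68.853, 20.306). Then |QA| = |A − Q| = 71.785.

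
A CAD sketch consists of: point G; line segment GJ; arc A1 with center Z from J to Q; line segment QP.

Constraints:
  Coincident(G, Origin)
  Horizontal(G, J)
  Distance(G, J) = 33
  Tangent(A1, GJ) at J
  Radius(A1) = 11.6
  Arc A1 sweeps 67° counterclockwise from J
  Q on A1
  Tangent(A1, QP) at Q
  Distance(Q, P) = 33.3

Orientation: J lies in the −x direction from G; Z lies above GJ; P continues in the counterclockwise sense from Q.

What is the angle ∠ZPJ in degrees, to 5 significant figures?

10.076°

G is at the origin; G and J share the same y with |GJ| = 33.0 and J on the −x side, so J = (-33.000, 0.0000). A1 meets GJ tangentially, so ZJ is at right angles to GJ, so Z = J + (0, 11.6) = (-33.000, 11.600). On A1, J sits at bearing -90° from Z; a 67° counterclockwise sweep puts Q at bearing -23°, so Q = Z + 11.6·(cos -23°, sin -23°) = (-22.322, 7.0675). Since A1 is tangent to QP there, ZQ ⟂ QP, so QP runs along (−sin -23°, cos -23°); with |QP| = 33.3, P = (-9.3108, 37.720). Then cos ∠ZPJ = PZ·PJ / (|PZ||PJ|), giving 10.076°.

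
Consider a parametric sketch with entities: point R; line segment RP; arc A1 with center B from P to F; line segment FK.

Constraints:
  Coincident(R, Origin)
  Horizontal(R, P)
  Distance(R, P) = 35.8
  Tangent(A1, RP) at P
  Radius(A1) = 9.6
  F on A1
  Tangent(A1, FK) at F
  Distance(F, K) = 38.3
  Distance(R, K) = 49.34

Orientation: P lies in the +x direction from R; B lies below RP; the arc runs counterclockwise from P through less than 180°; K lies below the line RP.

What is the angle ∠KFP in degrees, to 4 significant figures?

140.4°

Checks: |BF| = 9.600 ✓; ∠(BF, FK) = 90.00° ✓; |FK| = 38.30 ✓; |RK| = 49.34 ✓.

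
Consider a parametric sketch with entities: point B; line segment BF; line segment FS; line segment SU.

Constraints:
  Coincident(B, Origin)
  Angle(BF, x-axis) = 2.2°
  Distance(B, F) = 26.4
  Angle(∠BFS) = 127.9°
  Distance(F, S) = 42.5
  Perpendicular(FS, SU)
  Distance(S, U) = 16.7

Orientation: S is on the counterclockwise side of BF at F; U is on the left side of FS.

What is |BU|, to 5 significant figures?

58.862

∠BFS = 127.9°, so FS runs at 2.2° + (180° − 127.9°) = 54.300° from the x-axis; with |FS| = 42.5, S = F + 42.5·(cos 54.300°, sin 54.300°) = (51.181, 35.527). FS is perpendicular to SU; with |SU| = 16.7 on the left of FS, U = S + 16.7·(-0.81208, 0.58354) = (37.619, 45.272). Then |BU| = |U − B| = 58.862.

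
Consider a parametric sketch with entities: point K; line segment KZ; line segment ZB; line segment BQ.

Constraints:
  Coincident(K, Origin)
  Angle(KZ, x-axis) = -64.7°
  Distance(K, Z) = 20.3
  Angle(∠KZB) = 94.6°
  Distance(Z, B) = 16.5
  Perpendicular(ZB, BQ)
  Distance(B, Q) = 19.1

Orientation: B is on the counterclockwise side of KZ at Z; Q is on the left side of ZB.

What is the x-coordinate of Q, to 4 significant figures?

17.36

K is at the origin; KZ runs at -64.7° with length 20.3, so Z = 20.3·(cos -64.7°, sin -64.7°) = (8.675, -18.35). ∠KZB = 94.6°, so ZB runs at -64.7° + (180° − 94.6°) = 20.70° from the x-axis; with |ZB| = 16.5, B = Z + 16.5·(cos 20.70°, sin 20.70°) = (24.11, -12.52). ZB is perpendicular to BQ; with |BQ| = 19.1 on the left of ZB, Q = B + 19.1·(-0.3535, 0.9354) = (17.36, 5.346). So Q.x = 17.36.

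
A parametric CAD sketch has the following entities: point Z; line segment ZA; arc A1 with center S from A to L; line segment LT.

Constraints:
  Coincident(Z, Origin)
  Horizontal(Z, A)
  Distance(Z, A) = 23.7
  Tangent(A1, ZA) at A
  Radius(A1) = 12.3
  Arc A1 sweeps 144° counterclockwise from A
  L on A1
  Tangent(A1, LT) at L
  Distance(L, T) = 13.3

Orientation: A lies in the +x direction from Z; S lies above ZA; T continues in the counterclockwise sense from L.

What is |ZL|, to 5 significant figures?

38.102

Tangency of A1 to ZA means the radius SA is perpendicular to ZA, so S = A + (0, 12.3) = (23.700, 12.300). On A1, A sits at bearing -90° from S; a 144° counterclockwise sweep puts L at bearing 54°, so L = S + 12.3·(cos 54°, sin 54°) = (30.930, 22.251). Then |ZL| = |L − Z| = 38.102.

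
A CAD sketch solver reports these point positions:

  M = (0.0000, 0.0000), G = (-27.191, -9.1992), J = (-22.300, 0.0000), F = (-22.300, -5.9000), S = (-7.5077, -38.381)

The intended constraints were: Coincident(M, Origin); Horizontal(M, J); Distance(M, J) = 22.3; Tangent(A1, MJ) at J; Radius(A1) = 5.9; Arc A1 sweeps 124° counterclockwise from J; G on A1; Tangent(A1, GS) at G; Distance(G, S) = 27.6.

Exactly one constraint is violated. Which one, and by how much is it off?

Distance(G, S) = 27.6 — off by 7.60.

M = (0.00, 0.00) ✓; M.y = 0.00, J.y = 0.00 ✓; |MJ| = 22.30 ✓; ∠(FJ, JM) = 90.00° ✓; |FJ| = 5.900 ✓; bearing(F→G) − bearing(F→J) = 124.0° ✓; |FG| = 5.900 ✓; ∠(FG, GS) = 90.00° ✓; |GS| = 35.20 ✗.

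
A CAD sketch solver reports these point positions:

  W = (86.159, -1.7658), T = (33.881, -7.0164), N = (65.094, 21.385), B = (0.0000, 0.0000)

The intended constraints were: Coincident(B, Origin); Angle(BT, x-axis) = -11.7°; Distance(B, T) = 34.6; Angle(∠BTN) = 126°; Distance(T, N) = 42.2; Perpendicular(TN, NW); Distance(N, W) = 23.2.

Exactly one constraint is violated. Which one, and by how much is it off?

Distance(N, W) = 23.2 — off by 8.10.

B = (0.00, 0.00) ✓; BT at -11.70° ✓; |BT| = 34.60 ✓; ∠BTN = 126.0° ✓; |TN| = 42.20 ✓; ∠(TN, NW) = 90.00° ✓; |NW| = 31.30 ✗.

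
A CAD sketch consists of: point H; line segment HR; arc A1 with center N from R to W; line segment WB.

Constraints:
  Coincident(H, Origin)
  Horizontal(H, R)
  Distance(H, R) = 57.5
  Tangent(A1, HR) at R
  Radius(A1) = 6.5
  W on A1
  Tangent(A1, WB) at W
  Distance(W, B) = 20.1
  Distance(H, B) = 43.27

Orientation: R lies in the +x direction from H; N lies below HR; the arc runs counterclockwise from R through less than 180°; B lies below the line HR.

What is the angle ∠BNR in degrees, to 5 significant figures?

121.71°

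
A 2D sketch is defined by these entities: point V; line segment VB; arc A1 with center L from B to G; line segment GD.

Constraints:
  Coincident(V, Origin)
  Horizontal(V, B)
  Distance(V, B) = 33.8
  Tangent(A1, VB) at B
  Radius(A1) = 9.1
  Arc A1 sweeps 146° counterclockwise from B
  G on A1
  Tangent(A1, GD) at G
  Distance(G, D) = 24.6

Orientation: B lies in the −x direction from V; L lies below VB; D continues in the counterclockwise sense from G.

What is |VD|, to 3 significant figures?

35.6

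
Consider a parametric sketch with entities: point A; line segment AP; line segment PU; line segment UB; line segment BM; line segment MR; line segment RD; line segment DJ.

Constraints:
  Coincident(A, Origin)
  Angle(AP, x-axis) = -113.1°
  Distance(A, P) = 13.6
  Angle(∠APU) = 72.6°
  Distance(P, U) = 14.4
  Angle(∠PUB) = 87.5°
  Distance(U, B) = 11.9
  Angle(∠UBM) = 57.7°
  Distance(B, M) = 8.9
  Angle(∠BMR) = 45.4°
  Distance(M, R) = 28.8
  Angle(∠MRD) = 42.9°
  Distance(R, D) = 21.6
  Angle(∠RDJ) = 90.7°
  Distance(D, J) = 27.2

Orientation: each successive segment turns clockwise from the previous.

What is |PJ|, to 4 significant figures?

2.964

∠MRD = 42.9° gives RD at 13.00° from the x-axis; with |RD| = 21.6, D = (-9.832, 16.15). ∠RDJ = 90.7° gives DJ at -76.30° from the x-axis; with |DJ| = 27.2, J = (-3.390, -10.27). Then |PJ| = |J − P| = 2.964.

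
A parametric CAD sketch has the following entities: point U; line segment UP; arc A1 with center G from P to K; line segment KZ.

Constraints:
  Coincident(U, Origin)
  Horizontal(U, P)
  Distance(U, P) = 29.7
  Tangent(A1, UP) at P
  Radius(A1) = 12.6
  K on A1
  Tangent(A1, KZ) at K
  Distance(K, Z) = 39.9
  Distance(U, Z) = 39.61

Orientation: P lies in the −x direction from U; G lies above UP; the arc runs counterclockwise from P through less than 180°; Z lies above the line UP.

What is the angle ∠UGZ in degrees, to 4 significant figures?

63.07°

Checks: |GK| = 12.60 ✓; ∠(GK, KZ) = 90.00° ✓; |KZ| = 39.90 ✓; |UZ| = 39.61 ✓.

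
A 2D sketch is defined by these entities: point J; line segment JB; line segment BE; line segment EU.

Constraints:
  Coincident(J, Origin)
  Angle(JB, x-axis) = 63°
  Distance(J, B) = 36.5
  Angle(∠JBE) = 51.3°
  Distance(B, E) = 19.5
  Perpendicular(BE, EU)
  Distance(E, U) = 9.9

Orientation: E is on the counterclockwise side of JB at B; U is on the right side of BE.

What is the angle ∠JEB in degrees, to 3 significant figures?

96.7°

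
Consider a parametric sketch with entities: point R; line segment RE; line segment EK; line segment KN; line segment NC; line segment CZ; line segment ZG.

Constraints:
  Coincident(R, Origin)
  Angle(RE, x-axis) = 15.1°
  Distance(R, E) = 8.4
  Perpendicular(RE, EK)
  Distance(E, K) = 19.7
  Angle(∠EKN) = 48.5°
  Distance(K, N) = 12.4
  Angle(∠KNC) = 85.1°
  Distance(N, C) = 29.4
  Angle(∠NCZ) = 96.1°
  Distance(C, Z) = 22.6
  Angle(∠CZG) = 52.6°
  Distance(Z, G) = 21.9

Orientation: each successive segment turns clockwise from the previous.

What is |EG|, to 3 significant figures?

13.1

R is at the origin; RE runs at 15.1° with length 8.4, so E = (8.11, 2.19). RE is perpendicular to EK, so EK runs at -74.9°; with |EK| = 19.7, K = (13.2, -16.8). ∠EKN = 48.5° gives KN at 154° from the x-axis; with |KN| = 12.4, N = (2.14, -11.3). ∠KNC = 85.1° gives NC at 58.7° from the x-axis; with |NC| = 29.4, C = (17.4, 13.8). ∠NCZ = 96.1° gives CZ at -25.2° from the x-axis; with |CZ| = 22.6, Z = (37.9, 4.18). ∠CZG = 52.6° gives ZG at -153° from the x-axis; with |ZG| = 21.9, G = (18.4, -5.90). Then |EG| = |G − E| = 13.1.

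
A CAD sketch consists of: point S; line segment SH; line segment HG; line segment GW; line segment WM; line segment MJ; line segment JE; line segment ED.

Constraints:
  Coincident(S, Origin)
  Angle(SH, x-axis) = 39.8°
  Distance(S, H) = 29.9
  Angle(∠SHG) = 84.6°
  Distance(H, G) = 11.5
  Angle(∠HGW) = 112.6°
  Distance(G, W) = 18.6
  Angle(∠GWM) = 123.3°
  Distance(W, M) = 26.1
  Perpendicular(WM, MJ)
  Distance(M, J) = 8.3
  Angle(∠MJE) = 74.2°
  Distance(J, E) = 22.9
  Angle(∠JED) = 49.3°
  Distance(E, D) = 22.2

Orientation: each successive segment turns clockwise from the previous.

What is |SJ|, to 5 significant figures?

7.1558

S is at the origin; SH runs at 39.8° with length 29.9, so H = (22.972, 19.139). ∠SHG = 84.6° gives HG at -55.600° from the x-axis; with |HG| = 11.5, G = (29.469, 9.6505). ∠HGW = 112.6° gives GW at -123.00° from the x-axis; with |GW| = 18.6, W = (19.339, -5.9488). ∠GWM = 123.3° gives WM at -179.70° from the x-axis; with |WM| = 26.1, M = (-6.7611, -6.0855). WM is perpendicular to MJ, so MJ runs at 90.300°; with |MJ| = 8.3, J = (-6.8046, 2.2144). Then |SJ| = |J − S| = 7.1558.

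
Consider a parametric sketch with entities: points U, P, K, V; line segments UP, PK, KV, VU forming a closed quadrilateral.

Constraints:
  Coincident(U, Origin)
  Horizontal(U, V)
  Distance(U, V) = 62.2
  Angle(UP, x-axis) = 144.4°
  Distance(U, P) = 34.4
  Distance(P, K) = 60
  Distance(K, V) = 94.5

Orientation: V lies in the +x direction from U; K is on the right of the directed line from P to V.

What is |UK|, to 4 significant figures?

46.23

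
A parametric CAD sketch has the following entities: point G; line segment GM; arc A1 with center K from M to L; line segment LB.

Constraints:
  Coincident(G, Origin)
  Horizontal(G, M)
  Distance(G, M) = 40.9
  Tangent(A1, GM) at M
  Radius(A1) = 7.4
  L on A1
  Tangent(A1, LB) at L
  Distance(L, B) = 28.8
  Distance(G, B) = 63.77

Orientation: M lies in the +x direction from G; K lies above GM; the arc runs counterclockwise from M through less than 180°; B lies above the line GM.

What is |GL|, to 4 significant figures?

48.52

G is at the origin; G and M share the same y with |GM| = 40.9 and M on the +x side, so M = (40.90, 0.000). Tangency of A1 to GM means the radius KM is perpendicular to GM, so K = M + (0, 7.4) = (40.90, 7.400). Since KL ⟂ LB (tangency), |KB| = √(7.4² + 28.8²) = 29.74 regardless of where L sits on A1. So B lies on both circle(G, 63.77) and circle(K, 29.74); the above-GM intersection is B = (53.84, 34.17). L is the foot of the tangent from B: L = (48.15, 5.939).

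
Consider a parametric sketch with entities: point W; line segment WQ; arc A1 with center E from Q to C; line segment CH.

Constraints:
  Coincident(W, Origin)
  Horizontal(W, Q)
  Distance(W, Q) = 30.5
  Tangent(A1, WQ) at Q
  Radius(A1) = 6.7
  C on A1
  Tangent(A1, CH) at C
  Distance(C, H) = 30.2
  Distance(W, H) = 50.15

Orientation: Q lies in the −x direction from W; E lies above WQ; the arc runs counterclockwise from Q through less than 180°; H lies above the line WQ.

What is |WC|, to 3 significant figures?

25.6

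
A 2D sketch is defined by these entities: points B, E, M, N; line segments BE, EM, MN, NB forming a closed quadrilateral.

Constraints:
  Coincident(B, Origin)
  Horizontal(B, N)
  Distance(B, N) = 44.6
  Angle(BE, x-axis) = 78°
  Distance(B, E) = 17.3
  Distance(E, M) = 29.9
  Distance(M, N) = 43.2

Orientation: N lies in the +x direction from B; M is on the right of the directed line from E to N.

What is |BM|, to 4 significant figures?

13.41

B is at the origin; BN is horizontal with |BN| = 44.6 and N in +x, so N = (44.6, 0). BE runs at 78.0° with |BE| = 17.3, so E = (3.597, 16.92). M is determined by |EM| = 29.9 and |MN| = 43.2 together: it lies at the intersection of circle(E, 29.9) and circle(N, 43.2). With |EN| = 44.36, the foot of the radical line on EN is 11.22 from E and the perpendicular offset is √(29.9² − 11.22²) = 27.72. Taking the right-of-EN solution: M = (3.395, -12.98).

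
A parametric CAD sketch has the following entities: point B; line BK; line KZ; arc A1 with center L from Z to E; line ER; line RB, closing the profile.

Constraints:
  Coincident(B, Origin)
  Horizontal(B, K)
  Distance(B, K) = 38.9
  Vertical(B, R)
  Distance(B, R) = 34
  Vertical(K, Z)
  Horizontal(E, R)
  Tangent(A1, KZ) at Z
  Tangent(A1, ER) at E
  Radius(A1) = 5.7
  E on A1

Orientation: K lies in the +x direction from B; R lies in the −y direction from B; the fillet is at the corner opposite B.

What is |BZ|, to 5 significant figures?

48.105

B is at the origin; B and K share the same y with |BK| = 38.9 and K on the +x side, so K = (38.900, 0.0000). BR is vertical with |BR| = 34.0 and R on the −y side, so R = (0.0000, -34.000). The virtual corner opposite B is at (38.900, -34.000). Tangency of A1 to KZ means the radius LZ is perpendicular to KZ and the tangent condition forces LE to be normal to ER, with radius 5.7, so the center L sits 5.7 in from both sides at L = (33.200, -28.300). That places the tangent points at Z = (38.900, -28.300) on KZ and E = (33.200, -34.000) on ER. Then |BZ| = |Z − B| = 48.105.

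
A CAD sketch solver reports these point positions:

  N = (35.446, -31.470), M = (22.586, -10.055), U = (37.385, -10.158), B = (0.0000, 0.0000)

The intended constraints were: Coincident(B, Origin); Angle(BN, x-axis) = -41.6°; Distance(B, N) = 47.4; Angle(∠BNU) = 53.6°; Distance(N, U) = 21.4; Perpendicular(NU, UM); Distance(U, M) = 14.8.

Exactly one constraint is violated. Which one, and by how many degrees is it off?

Perpendicular(NU, UM) — off by 4.80°.

B = (0.00, 0.00) ✓; BN at -41.60° ✓; |BN| = 47.40 ✓; ∠BNU = 53.60° ✓; |NU| = 21.40 ✓; ∠(NU, UM) = 94.80° ✗; |UM| = 14.80 ✓.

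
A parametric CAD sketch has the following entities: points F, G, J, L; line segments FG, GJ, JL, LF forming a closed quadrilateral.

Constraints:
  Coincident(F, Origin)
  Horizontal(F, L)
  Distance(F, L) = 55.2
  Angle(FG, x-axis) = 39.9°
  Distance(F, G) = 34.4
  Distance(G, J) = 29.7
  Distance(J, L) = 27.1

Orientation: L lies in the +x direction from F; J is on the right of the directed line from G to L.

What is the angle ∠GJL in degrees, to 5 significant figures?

79.273°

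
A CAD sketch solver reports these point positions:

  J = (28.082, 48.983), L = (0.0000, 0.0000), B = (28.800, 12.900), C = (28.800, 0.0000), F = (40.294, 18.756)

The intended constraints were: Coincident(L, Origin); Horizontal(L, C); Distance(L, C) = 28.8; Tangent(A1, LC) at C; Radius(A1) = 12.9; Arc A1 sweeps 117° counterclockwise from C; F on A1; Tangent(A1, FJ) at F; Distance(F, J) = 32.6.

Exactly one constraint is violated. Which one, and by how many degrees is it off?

Tangent(A1, FJ) at F — off by 5.00°.

L = (0.00, 0.00) ✓; L.y = 0.00, C.y = 0.00 ✓; |LC| = 28.80 ✓; ∠(BC, CL) = 90.00° ✓; |BC| = 12.90 ✓; bearing(B→F) − bearing(B→C) = 117.0° ✓; |BF| = 12.90 ✓; ∠(BF, FJ) = 95.00° ✗; |FJ| = 32.60 ✓.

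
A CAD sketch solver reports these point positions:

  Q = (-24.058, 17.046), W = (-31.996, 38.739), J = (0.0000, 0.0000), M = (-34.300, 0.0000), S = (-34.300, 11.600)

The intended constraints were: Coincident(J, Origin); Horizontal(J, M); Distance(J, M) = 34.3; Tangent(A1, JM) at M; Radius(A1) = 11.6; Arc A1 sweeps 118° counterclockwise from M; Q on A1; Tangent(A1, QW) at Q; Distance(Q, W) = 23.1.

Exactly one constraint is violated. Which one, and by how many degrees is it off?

Tangent(A1, QW) at Q — off by 7.90°.

J = (0.00, 0.00) ✓; J.y = 0.00, M.y = 0.00 ✓; |JM| = 34.30 ✓; ∠(SM, MJ) = 90.00° ✓; |SM| = 11.60 ✓; bearing(S→Q) − bearing(S→M) = 118.0° ✓; |SQ| = 11.60 ✓; ∠(SQ, QW) = 97.90° ✗; |QW| = 23.10 ✓.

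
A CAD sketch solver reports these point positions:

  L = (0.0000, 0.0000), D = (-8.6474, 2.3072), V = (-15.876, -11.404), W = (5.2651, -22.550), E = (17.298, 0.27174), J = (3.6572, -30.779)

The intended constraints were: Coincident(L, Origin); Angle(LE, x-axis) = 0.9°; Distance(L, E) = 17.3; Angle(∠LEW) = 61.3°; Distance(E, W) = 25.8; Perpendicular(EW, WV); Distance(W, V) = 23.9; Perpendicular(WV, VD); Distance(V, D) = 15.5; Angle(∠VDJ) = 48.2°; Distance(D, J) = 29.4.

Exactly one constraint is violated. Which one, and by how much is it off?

Distance(D, J) = 29.4 — off by 5.90.

L = (0.00, 0.00) ✓; LE at 0.9000° ✓; |LE| = 17.30 ✓; ∠LEW = 61.30° ✓; |EW| = 25.80 ✓; ∠(EW, WV) = 90.00° ✓; |WV| = 23.90 ✓; ∠(WV, VD) = 90.00° ✓; |VD| = 15.50 ✓; ∠VDJ = 48.20° ✓; |DJ| = 35.30 ✗.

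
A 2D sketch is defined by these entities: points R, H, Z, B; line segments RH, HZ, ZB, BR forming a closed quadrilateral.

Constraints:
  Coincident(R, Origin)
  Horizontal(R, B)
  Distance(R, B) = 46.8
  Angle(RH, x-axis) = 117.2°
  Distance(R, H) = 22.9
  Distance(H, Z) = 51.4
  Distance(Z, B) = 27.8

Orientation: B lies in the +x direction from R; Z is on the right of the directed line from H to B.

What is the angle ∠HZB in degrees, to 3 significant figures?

95.6°

R is at the origin; RB is horizontal with |RB| = 46.8 and B in +x, so B = (46.8, 0). RH runs at 117.2° with |RH| = 22.9, so H = (-10.5, 20.4). Z is determined by |HZ| = 51.4 and |ZB| = 27.8 together: it lies at the intersection of circle(H, 51.4) and circle(B, 27.8). With |HB| = 60.8, the foot of the radical line on HB is 45.8 from H and the perpendicular offset is √(51.4² − 45.8²) = 23.4. Taking the right-of-HB solution: Z = (24.8, -17.0).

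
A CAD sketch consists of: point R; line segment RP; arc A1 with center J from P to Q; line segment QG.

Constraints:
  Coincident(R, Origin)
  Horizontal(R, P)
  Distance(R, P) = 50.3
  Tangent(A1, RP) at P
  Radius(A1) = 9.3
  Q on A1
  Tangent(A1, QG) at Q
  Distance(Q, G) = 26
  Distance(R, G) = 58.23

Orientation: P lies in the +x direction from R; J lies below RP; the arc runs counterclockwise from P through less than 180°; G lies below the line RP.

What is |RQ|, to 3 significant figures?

42.5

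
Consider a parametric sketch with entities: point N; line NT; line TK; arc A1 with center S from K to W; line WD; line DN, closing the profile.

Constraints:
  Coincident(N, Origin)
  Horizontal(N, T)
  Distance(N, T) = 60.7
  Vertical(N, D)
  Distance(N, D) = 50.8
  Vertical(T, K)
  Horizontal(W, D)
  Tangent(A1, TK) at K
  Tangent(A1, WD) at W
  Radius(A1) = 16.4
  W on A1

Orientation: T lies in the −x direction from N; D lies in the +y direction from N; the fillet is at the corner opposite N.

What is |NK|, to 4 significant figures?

69.77

N is at the origin; NT is horizontal with |NT| = 60.7 and T on the −x side, so T = (-60.70, 0.000). ND is vertical with |ND| = 50.8 and D on the +y side, so D = (0.000, 50.80). The virtual corner opposite N is at (-60.70, 50.80). The tangent condition forces SK to be normal to TK and A1 meets WD tangentially, so SW is at right angles to WD, with radius 16.4, so the center S sits 16.4 in from both sides at S = (-44.30, 34.40). That places the tangent points at K = (-60.70, 34.40) on TK and W = (-44.30, 50.80) on WD. Then |NK| = |K − N| = 69.77.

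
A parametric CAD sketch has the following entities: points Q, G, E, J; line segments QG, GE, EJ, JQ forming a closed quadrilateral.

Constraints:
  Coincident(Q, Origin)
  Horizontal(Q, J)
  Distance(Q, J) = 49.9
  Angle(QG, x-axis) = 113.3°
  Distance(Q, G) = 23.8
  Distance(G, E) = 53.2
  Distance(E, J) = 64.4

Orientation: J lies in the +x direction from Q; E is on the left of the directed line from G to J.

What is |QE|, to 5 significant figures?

66.227

Checks: |GE| = 53.20 ✓; |EJ| = 64.40 ✓.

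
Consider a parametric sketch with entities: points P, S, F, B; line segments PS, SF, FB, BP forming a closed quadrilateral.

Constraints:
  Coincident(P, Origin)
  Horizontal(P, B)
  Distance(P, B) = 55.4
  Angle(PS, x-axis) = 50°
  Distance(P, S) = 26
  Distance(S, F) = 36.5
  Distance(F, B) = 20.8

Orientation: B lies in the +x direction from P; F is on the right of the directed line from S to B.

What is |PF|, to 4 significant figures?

38.67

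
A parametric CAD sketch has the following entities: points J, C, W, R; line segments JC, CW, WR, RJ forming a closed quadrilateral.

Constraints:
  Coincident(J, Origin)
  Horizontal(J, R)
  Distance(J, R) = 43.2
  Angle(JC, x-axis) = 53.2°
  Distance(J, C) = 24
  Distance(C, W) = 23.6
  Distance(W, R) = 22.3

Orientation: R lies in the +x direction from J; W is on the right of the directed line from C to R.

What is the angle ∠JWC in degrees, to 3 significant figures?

64.2°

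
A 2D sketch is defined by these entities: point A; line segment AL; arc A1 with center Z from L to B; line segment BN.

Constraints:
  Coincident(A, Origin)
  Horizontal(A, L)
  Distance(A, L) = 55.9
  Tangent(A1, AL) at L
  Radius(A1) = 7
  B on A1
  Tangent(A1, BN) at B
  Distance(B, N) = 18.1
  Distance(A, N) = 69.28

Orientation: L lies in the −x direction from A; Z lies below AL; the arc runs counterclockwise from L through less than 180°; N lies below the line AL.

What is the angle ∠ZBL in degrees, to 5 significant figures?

48.282°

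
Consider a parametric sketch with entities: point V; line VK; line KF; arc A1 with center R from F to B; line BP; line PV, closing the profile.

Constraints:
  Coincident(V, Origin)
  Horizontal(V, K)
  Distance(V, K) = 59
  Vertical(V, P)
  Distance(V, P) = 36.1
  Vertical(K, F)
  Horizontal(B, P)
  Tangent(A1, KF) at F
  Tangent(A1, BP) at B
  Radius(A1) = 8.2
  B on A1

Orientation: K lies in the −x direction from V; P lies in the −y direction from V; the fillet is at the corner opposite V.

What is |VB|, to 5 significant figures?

62.321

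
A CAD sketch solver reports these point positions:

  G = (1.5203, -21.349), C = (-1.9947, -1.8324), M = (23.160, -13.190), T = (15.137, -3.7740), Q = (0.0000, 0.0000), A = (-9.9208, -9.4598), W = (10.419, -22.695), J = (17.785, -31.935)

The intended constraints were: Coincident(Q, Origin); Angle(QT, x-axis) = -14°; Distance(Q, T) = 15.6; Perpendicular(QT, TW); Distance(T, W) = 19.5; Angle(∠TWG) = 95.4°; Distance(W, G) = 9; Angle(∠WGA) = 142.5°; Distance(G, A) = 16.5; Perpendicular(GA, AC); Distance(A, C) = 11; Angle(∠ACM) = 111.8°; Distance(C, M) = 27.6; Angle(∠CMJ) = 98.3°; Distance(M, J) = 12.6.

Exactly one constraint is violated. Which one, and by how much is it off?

Distance(M, J) = 12.6 — off by 6.90.

Q = (0.00, 0.00) ✓; QT at -14.00° ✓; |QT| = 15.60 ✓; ∠(QT, TW) = 90.00° ✓; |TW| = 19.50 ✓; ∠TWG = 95.40° ✓; |WG| = 9.000 ✓; ∠WGA = 142.5° ✓; |GA| = 16.50 ✓; ∠(GA, AC) = 90.00° ✓; |AC| = 11.00 ✓; ∠ACM = 111.8° ✓; |CM| = 27.60 ✓; ∠CMJ = 98.30° ✓; |MJ| = 19.50 ✗.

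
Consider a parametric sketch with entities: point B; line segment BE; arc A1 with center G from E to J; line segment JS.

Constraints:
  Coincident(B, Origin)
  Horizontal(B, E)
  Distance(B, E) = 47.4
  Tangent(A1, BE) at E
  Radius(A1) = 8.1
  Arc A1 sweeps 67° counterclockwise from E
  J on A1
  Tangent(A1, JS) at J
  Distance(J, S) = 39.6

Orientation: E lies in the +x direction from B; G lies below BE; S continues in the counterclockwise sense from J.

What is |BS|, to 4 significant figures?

48.08

B is at the origin; B and E share the same y with |BE| = 47.4 and E on the +x side, so E = (47.40, 0.000). The tangent condition forces GE to be normal to BE, so G = E + (0, -8.1) = (47.40, -8.100). On A1, E sits at bearing 90° from G; a 67° counterclockwise sweep puts J at bearing 157°, so J = G + 8.1·(cos 157°, sin 157°) = (39.94, -4.935). Tangency of A1 to JS means the radius GJ is perpendicular to JS, so JS runs along (−sin 157°, cos 157°); with |JS| = 39.6, S = (24.47, -41.39). Then |BS| = |S − B| = 48.08.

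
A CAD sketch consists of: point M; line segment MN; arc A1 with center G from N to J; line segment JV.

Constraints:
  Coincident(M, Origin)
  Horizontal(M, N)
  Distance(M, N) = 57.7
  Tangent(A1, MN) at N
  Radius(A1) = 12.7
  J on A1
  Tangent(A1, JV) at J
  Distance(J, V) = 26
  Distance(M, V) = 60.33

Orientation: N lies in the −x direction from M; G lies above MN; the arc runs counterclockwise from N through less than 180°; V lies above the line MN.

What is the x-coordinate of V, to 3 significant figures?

-45.9

Checks: |GJ| = 12.70 ✓; ∠(GJ, JV) = 90.00° ✓; |JV| = 26.00 ✓; |MV| = 60.33 ✓.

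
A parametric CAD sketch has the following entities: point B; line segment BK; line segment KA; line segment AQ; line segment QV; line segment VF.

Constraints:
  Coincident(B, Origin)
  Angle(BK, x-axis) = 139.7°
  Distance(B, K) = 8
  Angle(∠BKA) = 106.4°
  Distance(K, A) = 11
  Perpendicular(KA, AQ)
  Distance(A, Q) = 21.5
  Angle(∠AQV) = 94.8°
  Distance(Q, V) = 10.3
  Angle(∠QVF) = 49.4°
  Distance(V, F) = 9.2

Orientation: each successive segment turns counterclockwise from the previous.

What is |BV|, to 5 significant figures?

14.990

B is at the origin; BK runs at 139.7° with length 8.0, so K = (-6.1013, 5.1743). ∠BKA = 106.4° gives KA at -146.70° from the x-axis; with |KA| = 11.0, A = (-15.295, -0.86493). The perpendicularity gives AQ at right angles to KA, so AQ runs at -56.700°; with |AQ| = 21.5, Q = (-3.4912, -18.835). ∠AQV = 94.8° gives QV at 28.500° from the x-axis; with |QV| = 10.3, V = (5.5606, -13.920). Then |BV| = |V − B| = 14.990.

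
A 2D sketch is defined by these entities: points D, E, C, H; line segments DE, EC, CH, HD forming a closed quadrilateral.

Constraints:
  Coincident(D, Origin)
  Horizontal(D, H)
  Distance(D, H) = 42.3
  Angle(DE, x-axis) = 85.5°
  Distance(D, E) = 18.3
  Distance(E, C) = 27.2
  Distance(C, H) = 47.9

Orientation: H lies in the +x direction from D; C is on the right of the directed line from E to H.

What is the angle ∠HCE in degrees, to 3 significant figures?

66.7°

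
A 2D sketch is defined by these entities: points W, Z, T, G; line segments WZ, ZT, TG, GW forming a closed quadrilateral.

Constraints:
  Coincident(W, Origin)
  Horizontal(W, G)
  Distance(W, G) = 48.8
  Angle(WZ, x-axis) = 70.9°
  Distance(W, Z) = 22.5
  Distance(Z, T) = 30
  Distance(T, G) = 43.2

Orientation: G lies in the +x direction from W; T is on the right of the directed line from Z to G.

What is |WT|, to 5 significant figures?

10.875

W is at the origin; WG is horizontal with |WG| = 48.8 and G in +x, so G = (48.8, 0). WZ runs at 70.9° with |WZ| = 22.5, so Z = (7.3624, 21.261). T is determined by |ZT| = 30.0 and |TG| = 43.2 together: it lies at the intersection of circle(Z, 30.0) and circle(G, 43.2). With |ZG| = 46.574, the foot of the radical line on ZG is 12.914 from Z and the perpendicular offset is √(30.0² − 12.914²) = 27.078. Taking the right-of-ZG solution: T = (6.4905, -8.7260).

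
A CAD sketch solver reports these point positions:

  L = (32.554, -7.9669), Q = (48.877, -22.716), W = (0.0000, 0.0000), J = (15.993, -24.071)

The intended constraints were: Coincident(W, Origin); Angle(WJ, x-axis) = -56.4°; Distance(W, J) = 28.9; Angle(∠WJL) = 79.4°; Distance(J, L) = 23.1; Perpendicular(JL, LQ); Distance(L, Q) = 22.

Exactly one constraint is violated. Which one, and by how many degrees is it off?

Perpendicular(JL, LQ) — off by 3.70°.

W = (0.00, 0.00) ✓; WJ at -56.40° ✓; |WJ| = 28.90 ✓; ∠WJL = 79.40° ✓; |JL| = 23.10 ✓; ∠(JL, LQ) = 86.30° ✗; |LQ| = 22.00 ✓.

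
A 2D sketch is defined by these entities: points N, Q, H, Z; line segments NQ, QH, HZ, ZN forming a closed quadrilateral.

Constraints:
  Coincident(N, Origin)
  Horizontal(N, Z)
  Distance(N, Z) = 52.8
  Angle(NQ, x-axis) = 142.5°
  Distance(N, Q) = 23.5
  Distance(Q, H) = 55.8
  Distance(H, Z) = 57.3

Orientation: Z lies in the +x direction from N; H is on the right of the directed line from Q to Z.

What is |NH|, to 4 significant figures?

35.80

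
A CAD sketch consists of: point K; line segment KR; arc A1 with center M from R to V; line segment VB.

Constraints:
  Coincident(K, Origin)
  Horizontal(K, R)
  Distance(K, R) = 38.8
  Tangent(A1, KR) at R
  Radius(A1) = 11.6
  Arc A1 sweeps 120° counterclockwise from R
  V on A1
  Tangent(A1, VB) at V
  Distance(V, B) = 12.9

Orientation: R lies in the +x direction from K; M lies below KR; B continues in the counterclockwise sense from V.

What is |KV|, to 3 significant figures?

33.6

Since A1 is tangent to KR there, MR ⟂ KR, so M = R + (0, -11.6) = (38.8, -11.6). On A1, R sits at bearing 90° from M; a 120° counterclockwise sweep puts V at bearing 210°, so V = M + 11.6·(cos 210°, sin 210°) = (28.8, -17.4). Then |KV| = |V − K| = 33.6.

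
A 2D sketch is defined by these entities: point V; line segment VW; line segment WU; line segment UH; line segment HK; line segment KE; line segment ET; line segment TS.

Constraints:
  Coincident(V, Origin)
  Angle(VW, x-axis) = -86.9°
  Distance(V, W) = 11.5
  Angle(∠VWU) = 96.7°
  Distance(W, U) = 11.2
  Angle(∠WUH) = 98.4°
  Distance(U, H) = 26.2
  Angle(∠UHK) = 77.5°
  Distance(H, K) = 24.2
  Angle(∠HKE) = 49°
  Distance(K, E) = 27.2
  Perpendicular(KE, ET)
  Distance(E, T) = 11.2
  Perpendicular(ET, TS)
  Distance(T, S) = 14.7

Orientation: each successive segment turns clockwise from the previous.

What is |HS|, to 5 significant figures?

7.8295

KE ⟂ ET, so ET runs at 144.70°; with |ET| = 11.2, T = (-19.376, -1.8236). The perpendicularity gives TS at right angles to ET, so TS runs at 54.700°; with |TS| = 14.7, S = (-10.881, 10.174). Then |HS| = |S − H| = 7.8295.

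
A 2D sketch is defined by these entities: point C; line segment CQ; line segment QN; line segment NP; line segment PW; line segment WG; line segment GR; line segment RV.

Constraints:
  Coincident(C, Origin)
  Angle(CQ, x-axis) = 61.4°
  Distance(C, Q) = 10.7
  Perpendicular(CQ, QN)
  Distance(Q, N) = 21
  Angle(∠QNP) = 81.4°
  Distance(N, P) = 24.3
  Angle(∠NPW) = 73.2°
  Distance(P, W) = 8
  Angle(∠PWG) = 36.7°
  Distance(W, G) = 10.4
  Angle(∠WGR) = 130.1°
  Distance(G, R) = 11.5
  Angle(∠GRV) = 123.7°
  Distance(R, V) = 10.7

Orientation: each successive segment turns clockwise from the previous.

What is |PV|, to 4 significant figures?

16.58

C is at the origin; CQ runs at 61.4° with length 10.7, so Q = (5.122, 9.394). The perpendicularity gives QN at right angles to CQ, so QN runs at -28.60°; with |QN| = 21.0, N = (23.56, -0.6581). ∠QNP = 81.4° gives NP at -127.2° from the x-axis; with |NP| = 24.3, P = (8.868, -20.01). ∠NPW = 73.2° gives PW at 126.0° from the x-axis; with |PW| = 8.0, W = (4.166, -13.54). ∠PWG = 36.7° gives WG at -17.30° from the x-axis; with |WG| = 10.4, G = (14.10, -16.63). ∠WGR = 130.1° gives GR at -67.20° from the x-axis; with |GR| = 11.5, R = (18.55, -27.24). ∠GRV = 123.7° gives RV at -123.5° from the x-axis; with |RV| = 10.7, V = (12.65, -36.16). Then |PV| = |V − P| = 16.58.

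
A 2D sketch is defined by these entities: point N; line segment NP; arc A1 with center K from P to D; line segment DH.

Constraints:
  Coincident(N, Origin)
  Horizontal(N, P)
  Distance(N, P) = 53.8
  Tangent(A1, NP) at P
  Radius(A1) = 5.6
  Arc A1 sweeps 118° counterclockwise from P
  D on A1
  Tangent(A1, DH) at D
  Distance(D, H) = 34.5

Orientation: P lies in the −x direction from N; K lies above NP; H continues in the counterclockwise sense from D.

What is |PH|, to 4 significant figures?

40.29

On A1, P sits at bearing -90° from K; a 118° counterclockwise sweep puts D at bearing 28°, so D = K + 5.6·(cos 28°, sin 28°) = (-48.86, 8.229). A1 meets DH tangentially, so KD is at right angles to DH, so DH runs along (−sin 28°, cos 28°); with |DH| = 34.5, H = (-65.05, 38.69). Then |PH| = |H − P| = 40.29.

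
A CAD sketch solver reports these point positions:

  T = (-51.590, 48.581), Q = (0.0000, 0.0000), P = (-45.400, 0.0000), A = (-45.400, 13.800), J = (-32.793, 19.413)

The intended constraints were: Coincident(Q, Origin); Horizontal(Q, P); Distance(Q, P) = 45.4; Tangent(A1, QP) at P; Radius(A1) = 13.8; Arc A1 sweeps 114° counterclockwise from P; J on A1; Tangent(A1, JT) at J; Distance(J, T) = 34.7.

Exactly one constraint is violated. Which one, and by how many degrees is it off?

Tangent(A1, JT) at J — off by 8.80°.

Q = (0.00, 0.00) ✓; Q.y = 0.00, P.y = 0.00 ✓; |QP| = 45.40 ✓; ∠(AP, PQ) = 90.00° ✓; |AP| = 13.80 ✓; bearing(A→J) − bearing(A→P) = 114.0° ✓; |AJ| = 13.80 ✓; ∠(AJ, JT) = 81.20° ✗; |JT| = 34.70 ✓.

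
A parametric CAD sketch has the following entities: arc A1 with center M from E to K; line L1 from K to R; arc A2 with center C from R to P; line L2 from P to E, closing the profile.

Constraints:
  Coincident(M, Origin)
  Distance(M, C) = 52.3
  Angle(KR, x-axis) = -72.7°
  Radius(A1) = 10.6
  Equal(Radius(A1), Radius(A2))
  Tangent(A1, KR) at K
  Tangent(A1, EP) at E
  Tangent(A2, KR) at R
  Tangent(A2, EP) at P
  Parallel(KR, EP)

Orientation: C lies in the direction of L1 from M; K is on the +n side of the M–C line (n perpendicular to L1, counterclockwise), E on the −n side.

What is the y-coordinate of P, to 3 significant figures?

-53.1

The slot axis is L1's direction at -72.7°, so u = (cos -72.7°, sin -72.7°) = (0.297, -0.955) and n = (−sin -72.7°, cos -72.7°) = (0.955, 0.297). M is at the origin and C lies 52.3 along u from M, so C = 52.3·u = (15.6, -49.9). Tangency of A1 to both parallel lines with radius 10.6 puts K and E at M ± 10.6·n: K = (10.1, 3.15), E = (-10.1, -3.15). Equal radii place R and P the same way about C: R = C + 10.6·n = (25.7, -46.8), P = C − 10.6·n = (5.43, -53.1). So P.y = -53.1.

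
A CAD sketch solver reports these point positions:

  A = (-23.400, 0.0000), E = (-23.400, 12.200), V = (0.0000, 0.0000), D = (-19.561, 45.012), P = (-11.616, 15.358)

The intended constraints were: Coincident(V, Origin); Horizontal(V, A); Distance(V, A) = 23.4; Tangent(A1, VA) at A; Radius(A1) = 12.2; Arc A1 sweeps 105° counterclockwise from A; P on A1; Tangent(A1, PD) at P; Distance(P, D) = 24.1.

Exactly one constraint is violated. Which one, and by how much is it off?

Distance(P, D) = 24.1 — off by 6.60.

V = (0.00, 0.00) ✓; V.y = 0.00, A.y = 0.00 ✓; |VA| = 23.40 ✓; ∠(EA, AV) = 90.00° ✓; |EA| = 12.20 ✓; bearing(E→P) − bearing(E→A) = 105.0° ✓; |EP| = 12.20 ✓; ∠(EP, PD) = 90.00° ✓; |PD| = 30.70 ✗.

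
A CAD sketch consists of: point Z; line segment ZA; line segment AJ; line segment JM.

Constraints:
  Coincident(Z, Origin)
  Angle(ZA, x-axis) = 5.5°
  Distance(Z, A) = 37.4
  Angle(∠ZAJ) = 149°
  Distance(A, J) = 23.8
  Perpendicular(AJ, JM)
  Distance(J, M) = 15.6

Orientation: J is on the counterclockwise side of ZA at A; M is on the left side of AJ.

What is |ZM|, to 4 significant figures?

55.98

∠ZAJ = 149.0°, so AJ runs at 5.5° + (180° − 149.0°) = 36.50° from the x-axis; with |AJ| = 23.8, J = A + 23.8·(cos 36.50°, sin 36.50°) = (56.36, 17.74). The perpendicularity gives JM at right angles to AJ; with |JM| = 15.6 on the left of AJ, M = J + 15.6·(-0.5948, 0.8039) = (47.08, 30.28). Then |ZM| = |M − Z| = 55.98.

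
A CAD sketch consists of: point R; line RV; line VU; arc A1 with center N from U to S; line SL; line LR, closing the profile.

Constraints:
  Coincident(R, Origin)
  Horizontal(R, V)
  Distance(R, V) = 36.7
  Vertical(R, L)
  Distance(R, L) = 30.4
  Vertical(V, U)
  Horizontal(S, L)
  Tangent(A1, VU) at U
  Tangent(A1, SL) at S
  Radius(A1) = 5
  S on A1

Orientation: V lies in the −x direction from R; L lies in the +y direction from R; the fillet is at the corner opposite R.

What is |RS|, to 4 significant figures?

43.92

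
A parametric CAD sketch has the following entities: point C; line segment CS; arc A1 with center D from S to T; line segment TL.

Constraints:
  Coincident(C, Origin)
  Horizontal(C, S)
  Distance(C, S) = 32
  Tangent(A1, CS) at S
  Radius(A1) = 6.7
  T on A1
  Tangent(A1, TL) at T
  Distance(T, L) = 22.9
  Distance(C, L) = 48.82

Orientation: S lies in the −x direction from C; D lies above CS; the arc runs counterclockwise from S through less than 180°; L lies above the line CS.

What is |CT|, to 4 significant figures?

28.34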